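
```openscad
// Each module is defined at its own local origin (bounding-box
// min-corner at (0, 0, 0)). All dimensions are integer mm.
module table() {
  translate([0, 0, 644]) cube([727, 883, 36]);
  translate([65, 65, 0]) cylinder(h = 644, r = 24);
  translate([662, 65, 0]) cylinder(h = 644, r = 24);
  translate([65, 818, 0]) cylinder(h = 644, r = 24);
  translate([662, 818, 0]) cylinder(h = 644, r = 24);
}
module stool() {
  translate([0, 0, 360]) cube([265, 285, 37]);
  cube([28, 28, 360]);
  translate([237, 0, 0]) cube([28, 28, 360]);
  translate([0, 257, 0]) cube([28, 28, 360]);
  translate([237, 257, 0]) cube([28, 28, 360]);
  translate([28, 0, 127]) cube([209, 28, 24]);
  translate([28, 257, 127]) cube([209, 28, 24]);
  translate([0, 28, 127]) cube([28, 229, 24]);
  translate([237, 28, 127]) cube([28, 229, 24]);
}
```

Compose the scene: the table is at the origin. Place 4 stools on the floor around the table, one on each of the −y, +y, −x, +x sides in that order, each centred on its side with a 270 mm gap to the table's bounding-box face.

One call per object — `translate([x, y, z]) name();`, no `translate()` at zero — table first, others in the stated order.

table();
translate([231, -555, 0]) stool();
translate([231, 1153, 0]) stool();
translate([-535, 299, 0]) stool();
translate([997, 299, 0]) stool();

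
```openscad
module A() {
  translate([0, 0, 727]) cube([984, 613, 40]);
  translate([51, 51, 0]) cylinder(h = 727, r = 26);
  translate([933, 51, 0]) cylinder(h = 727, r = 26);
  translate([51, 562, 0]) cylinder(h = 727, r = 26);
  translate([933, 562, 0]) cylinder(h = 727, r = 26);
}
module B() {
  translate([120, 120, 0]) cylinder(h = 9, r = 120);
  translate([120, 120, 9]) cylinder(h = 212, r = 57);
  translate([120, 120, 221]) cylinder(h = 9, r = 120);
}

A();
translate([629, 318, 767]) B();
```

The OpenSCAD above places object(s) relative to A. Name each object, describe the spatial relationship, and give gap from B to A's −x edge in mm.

The spool's min-x is at 629; the table's min-x is 0; gap = 629 mm.

A is a table. B is a spool. The spool is on top of the table. The gap from the spool to the table's −x edge is 629 mm.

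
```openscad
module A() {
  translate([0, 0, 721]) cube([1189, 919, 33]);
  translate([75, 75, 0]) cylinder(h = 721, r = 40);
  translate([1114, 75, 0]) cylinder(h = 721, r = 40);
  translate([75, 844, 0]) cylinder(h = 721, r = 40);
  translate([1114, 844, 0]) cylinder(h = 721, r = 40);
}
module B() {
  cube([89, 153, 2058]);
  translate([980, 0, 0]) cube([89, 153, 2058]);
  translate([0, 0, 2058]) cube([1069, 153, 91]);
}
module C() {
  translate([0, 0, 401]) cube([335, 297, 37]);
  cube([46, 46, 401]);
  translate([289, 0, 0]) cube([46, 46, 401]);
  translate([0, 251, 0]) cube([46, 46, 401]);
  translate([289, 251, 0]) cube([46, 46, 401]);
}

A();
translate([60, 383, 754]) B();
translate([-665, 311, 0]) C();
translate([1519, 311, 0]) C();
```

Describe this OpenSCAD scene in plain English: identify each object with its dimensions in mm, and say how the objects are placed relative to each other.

A is a table: top 1189 mm (x) × 919 mm (y), 33 mm thick, upper face at z = 754 mm, on four round legs of 80 mm diameter, each leg's bounding box inset 35 mm from the nearest pair of top edges, running from z = 0 to the bottom of the top.

B is a rectangular door frame: two vertical jambs of 89×153 mm section, 2058 mm tall, with a clear opening 891 mm wide between their inner faces. A header 91 mm tall and 153 mm deep lies on top of the jambs and spans the full outside width.

C is a simple wooden stool: a rectangular seat 335 mm (x) by 297 mm (y), 37 mm thick, top face at z = 438 mm, on four square legs, each 46×46 mm in cross-section. The legs rest on z = 0, each flush with a corner of the seat.

The door frame is on top of the table, centred. Two stools sit around the table at the −x, +x sides.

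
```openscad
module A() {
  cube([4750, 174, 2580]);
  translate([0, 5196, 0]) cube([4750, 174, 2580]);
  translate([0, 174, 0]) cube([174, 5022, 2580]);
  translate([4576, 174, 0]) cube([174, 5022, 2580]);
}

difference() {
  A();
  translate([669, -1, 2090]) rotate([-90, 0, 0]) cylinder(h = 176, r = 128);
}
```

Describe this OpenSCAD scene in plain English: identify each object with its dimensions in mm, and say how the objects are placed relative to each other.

A is a box-shaped house frame (walls only): outside footprint 4750×5370 mm, wall height 2580 mm, wall thickness 174 mm. The two y-facing walls run the full x-width; the two x-facing walls fit between the inner faces of the y-facing walls.

The house frame has a circular hole of radius 128 mm through its front wall, centred at (x = 669, z = 2090).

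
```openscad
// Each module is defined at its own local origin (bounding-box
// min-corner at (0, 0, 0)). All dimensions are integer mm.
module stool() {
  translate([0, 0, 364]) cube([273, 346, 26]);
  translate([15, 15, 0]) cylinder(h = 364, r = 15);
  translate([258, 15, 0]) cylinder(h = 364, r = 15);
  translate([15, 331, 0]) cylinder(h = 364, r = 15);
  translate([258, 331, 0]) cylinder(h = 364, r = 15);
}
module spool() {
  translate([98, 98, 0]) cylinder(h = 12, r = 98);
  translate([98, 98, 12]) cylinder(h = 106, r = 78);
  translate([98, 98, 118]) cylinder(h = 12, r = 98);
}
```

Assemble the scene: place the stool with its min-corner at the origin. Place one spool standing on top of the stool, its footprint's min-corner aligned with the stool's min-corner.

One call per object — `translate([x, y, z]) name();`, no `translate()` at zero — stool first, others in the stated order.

stool();
translate([0, 0, 390]) spool();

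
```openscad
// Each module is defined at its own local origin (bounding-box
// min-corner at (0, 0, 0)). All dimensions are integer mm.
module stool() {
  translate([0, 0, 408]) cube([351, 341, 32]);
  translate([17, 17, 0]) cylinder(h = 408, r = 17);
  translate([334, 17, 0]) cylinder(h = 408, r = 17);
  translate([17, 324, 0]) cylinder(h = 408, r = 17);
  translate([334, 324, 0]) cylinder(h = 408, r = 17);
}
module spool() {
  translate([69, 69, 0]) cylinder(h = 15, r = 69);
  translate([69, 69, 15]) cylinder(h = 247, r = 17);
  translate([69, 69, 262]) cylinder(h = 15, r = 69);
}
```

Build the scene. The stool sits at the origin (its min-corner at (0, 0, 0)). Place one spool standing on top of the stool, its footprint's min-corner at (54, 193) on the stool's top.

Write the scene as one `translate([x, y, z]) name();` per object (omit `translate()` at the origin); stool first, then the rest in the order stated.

stool();
translate([54, 193, 440]) spool();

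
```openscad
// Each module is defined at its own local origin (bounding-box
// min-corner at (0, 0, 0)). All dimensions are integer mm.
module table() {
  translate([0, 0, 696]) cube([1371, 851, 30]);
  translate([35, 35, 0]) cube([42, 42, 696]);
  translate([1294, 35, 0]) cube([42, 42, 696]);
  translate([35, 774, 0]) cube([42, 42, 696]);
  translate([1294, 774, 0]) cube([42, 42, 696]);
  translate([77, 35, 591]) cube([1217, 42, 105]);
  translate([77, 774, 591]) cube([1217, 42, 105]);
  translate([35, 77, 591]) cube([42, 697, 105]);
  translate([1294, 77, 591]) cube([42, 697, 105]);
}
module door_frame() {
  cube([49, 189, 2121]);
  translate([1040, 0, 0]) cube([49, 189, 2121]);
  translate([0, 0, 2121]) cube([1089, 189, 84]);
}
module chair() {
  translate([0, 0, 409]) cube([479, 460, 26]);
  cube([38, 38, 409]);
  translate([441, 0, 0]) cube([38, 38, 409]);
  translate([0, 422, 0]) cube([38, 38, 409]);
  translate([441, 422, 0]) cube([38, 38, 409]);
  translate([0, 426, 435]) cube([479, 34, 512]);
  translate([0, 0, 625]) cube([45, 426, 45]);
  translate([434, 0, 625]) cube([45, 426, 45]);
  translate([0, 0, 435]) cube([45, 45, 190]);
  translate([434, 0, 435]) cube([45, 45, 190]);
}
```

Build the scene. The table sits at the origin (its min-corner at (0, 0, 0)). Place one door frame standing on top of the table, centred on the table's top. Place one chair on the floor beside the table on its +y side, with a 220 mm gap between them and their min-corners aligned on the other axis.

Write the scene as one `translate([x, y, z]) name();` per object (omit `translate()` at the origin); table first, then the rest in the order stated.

table();
translate([141, 331, 726]) door_frame();
translate([0, 1071, 0]) chair();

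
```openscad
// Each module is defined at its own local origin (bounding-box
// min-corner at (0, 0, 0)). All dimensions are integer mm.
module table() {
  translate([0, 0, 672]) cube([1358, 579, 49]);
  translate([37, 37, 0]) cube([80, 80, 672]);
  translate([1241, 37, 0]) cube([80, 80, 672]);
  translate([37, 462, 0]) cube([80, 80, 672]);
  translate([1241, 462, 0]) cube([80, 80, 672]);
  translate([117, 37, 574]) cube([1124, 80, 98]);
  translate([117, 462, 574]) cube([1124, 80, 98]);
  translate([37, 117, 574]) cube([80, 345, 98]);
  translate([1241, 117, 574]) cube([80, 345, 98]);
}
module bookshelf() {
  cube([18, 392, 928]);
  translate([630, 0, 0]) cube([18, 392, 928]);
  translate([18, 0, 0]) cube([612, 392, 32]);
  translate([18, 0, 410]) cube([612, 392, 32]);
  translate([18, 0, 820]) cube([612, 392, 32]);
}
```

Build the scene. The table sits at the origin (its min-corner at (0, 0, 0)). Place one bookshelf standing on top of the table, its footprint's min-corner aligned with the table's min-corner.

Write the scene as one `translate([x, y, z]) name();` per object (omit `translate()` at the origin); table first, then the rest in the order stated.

table();
translate([0, 0, 721]) bookshelf();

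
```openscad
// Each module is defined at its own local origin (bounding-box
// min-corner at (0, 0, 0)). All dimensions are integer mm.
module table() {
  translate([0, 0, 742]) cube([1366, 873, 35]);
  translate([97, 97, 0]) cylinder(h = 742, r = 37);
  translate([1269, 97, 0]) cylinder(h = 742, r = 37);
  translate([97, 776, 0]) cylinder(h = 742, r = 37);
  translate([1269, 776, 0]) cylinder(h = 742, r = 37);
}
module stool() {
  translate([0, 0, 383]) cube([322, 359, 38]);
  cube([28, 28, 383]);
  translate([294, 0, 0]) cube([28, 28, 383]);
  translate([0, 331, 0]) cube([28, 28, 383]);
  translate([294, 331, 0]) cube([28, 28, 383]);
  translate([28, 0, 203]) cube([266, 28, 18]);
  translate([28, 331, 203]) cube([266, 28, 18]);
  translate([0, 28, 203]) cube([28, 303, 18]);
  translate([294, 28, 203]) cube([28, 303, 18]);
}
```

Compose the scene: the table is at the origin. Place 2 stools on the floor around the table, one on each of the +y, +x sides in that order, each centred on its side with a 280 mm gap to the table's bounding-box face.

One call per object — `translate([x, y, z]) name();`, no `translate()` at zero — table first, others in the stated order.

table();
translate([522, 1153, 0]) stool();
translate([1646, 257, 0]) stool();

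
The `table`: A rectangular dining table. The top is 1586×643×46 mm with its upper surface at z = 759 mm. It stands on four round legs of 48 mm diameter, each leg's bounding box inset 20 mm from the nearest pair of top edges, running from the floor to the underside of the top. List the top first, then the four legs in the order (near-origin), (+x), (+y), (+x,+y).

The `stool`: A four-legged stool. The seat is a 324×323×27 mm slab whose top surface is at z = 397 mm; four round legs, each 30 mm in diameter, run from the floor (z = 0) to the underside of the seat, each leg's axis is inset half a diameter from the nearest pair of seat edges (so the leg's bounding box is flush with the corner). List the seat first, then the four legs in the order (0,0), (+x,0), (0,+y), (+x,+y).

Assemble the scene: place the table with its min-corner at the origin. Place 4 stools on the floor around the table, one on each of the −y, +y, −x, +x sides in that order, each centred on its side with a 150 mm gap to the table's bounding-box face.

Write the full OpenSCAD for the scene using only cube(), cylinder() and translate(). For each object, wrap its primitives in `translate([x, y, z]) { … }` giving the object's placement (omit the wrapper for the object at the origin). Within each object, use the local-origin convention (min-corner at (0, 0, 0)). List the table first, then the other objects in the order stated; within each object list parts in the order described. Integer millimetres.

translate([0, 0, 713]) cube([1586, 643, 46]);
translate([44, 44, 0]) cylinder(h = 713, r = 24);
translate([1542, 44, 0]) cylinder(h = 713, r = 24);
translate([44, 599, 0]) cylinder(h = 713, r = 24);
translate([1542, 599, 0]) cylinder(h = 713, r = 24);
translate([631, -473, 0]) {
  translate([0, 0, 370]) cube([324, 323, 27]);
  translate([15, 15, 0]) cylinder(h = 370, r = 15);
  translate([309, 15, 0]) cylinder(h = 370, r = 15);
  translate([15, 308, 0]) cylinder(h = 370, r = 15);
  translate([309, 308, 0]) cylinder(h = 370, r = 15);
}
translate([631, 793, 0]) {
  translate([0, 0, 370]) cube([324, 323, 27]);
  translate([15, 15, 0]) cylinder(h = 370, r = 15);
  translate([309, 15, 0]) cylinder(h = 370, r = 15);
  translate([15, 308, 0]) cylinder(h = 370, r = 15);
  translate([309, 308, 0]) cylinder(h = 370, r = 15);
}
translate([-474, 160, 0]) {
  translate([0, 0, 370]) cube([324, 323, 27]);
  translate([15, 15, 0]) cylinder(h = 370, r = 15);
  translate([309, 15, 0]) cylinder(h = 370, r = 15);
  translate([15, 308, 0]) cylinder(h = 370, r = 15);
  translate([309, 308, 0]) cylinder(h = 370, r = 15);
}
translate([1736, 160, 0]) {
  translate([0, 0, 370]) cube([324, 323, 27]);
  translate([15, 15, 0]) cylinder(h = 370, r = 15);
  translate([309, 15, 0]) cylinder(h = 370, r = 15);
  translate([15, 308, 0]) cylinder(h = 370, r = 15);
  translate([309, 308, 0]) cylinder(h = 370, r = 15);
}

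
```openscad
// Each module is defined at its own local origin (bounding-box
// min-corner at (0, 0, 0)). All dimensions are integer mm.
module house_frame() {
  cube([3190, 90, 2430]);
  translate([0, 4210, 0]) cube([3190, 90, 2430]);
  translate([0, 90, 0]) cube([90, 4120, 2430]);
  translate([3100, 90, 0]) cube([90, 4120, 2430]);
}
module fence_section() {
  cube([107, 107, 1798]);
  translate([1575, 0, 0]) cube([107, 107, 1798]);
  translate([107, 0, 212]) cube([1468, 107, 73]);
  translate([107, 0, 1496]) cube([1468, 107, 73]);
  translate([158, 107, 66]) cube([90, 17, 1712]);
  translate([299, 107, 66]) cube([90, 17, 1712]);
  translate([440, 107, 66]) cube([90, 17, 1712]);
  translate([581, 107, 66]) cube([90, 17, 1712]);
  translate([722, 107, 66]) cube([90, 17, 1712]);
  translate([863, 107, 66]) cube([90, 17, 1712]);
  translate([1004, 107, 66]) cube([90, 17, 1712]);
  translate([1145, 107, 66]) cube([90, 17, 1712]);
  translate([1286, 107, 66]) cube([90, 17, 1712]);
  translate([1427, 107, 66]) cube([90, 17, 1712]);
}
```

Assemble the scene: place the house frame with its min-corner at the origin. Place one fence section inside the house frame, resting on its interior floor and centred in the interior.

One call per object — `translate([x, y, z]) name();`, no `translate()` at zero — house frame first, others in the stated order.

house_frame();
translate([754, 2088, 0]) fence_section();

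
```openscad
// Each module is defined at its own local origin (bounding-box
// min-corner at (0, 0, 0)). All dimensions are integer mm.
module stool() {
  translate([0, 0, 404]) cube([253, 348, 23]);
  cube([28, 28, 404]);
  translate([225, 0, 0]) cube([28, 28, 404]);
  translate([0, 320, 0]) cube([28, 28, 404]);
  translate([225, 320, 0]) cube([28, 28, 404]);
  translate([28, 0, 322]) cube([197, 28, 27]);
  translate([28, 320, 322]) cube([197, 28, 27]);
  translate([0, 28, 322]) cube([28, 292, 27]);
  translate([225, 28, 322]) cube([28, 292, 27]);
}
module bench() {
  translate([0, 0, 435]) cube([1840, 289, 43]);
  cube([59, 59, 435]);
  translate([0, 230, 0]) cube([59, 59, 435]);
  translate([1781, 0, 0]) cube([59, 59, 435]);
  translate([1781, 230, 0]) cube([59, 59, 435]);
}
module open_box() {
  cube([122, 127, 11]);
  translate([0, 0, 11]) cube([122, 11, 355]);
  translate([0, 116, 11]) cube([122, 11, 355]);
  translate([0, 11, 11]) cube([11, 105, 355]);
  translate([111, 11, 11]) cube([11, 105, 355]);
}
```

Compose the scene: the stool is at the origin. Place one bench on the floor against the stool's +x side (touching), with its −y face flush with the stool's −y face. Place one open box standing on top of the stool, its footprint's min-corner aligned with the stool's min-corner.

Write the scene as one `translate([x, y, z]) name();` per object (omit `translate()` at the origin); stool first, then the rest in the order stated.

stool();
translate([253, 0, 0]) bench();
translate([0, 0, 427]) open_box();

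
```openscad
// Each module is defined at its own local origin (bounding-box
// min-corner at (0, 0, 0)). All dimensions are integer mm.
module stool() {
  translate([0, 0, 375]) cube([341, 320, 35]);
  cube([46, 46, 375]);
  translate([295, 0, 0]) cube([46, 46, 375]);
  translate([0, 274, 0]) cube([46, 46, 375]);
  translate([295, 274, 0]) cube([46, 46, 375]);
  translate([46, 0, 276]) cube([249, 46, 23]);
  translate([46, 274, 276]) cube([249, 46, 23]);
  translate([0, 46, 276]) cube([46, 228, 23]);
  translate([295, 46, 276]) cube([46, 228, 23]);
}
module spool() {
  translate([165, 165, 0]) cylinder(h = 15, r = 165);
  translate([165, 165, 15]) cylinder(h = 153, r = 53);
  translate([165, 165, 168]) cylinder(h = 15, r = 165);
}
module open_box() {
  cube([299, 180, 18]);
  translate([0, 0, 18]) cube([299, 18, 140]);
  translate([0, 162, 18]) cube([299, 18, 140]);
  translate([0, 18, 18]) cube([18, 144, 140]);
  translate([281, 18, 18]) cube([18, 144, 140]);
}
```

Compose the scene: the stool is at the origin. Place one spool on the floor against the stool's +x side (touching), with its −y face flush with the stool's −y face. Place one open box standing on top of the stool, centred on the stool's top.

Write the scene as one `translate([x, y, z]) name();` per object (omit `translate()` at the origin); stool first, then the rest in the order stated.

stool();
translate([341, 0, 0]) spool();
translate([21, 70, 410]) open_box();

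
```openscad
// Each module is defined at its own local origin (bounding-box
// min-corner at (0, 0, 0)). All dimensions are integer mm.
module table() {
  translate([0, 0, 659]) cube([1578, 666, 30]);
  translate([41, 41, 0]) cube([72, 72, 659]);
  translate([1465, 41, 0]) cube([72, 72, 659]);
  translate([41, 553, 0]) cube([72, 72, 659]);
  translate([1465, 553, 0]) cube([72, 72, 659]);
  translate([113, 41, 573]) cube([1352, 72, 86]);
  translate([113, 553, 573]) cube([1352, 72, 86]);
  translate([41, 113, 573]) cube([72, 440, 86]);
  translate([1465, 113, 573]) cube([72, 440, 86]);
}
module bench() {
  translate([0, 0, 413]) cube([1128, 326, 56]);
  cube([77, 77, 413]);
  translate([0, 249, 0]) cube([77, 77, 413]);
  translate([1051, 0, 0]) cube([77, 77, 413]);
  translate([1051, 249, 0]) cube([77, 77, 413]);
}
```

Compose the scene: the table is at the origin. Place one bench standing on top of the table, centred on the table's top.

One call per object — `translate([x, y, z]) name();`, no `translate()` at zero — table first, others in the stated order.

table();
translate([225, 170, 689]) bench();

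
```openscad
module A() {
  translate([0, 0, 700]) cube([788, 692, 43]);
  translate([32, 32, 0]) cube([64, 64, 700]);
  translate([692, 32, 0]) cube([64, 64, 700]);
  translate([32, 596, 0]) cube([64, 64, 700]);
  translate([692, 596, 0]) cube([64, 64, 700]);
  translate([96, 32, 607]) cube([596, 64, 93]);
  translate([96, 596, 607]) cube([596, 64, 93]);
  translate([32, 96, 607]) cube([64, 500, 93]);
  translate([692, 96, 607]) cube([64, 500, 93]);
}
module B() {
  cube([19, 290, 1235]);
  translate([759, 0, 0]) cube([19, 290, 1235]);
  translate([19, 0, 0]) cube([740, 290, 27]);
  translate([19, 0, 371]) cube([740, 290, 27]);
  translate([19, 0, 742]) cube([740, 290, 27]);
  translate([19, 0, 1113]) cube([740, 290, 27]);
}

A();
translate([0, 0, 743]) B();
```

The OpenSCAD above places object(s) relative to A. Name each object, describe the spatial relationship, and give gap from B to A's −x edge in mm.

The bookshelf's min-x is at 0; the table's min-x is 0; gap = 0 mm.

A is a table. B is a bookshelf. The bookshelf is on top of the table. The gap from the bookshelf to the table's −x edge is 0 mm.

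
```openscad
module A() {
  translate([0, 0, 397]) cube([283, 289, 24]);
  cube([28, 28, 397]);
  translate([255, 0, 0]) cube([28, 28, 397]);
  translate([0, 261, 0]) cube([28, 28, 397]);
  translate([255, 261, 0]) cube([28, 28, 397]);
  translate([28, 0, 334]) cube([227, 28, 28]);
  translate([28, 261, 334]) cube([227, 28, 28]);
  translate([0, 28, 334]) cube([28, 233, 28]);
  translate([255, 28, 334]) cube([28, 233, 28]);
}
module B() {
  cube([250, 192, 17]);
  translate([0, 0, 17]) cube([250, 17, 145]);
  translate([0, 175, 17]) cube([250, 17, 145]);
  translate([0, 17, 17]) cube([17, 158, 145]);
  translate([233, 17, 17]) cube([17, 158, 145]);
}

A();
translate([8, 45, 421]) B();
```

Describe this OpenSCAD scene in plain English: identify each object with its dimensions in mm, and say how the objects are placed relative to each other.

A is a four-legged stool. The seat is a 283×289×24 mm slab whose top surface is at z = 421 mm; four square legs, each 28×28 mm in cross-section, run from the floor (z = 0) to the underside of the seat, each flush with a corner of the seat. Four stretchers, 28 mm wide and 28 mm tall, connect adjacent legs with their undersides at z = 334 mm, each running between the inner faces of the legs it joins and aligned with the legs' outer faces on the other axis.

B is an open-topped rectangular box: outside dimensions 250×192×162 mm, with a uniform wall and base thickness of 17 mm. The base is a full 250×192 slab on the floor; four walls sit on top of the base. The front and back walls (the −y and +y sides) span the full width; the two side walls fit between them.

The open box is on top of the stool.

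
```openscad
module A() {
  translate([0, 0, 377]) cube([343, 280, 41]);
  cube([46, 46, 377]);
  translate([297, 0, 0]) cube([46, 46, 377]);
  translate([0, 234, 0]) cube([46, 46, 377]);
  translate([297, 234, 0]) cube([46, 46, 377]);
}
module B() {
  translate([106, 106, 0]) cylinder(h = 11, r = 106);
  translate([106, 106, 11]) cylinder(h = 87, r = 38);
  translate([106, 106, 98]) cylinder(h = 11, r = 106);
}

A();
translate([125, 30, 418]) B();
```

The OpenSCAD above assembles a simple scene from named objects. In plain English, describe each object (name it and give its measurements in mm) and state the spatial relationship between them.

A is a four-legged stool. The seat is a 343×280×41 mm slab whose top surface is at z = 418 mm; four square legs, each 46×46 mm in cross-section, run from the floor (z = 0) to the underside of the seat, each flush with a corner of the seat.

B is a spool: two coaxial disc flanges of radius 106 mm and thickness 11 mm, joined by a core cylinder of radius 38 mm and height 87 mm. The lower flange rests on z = 0 and the three cylinders share a vertical axis.

The spool is on top of the stool.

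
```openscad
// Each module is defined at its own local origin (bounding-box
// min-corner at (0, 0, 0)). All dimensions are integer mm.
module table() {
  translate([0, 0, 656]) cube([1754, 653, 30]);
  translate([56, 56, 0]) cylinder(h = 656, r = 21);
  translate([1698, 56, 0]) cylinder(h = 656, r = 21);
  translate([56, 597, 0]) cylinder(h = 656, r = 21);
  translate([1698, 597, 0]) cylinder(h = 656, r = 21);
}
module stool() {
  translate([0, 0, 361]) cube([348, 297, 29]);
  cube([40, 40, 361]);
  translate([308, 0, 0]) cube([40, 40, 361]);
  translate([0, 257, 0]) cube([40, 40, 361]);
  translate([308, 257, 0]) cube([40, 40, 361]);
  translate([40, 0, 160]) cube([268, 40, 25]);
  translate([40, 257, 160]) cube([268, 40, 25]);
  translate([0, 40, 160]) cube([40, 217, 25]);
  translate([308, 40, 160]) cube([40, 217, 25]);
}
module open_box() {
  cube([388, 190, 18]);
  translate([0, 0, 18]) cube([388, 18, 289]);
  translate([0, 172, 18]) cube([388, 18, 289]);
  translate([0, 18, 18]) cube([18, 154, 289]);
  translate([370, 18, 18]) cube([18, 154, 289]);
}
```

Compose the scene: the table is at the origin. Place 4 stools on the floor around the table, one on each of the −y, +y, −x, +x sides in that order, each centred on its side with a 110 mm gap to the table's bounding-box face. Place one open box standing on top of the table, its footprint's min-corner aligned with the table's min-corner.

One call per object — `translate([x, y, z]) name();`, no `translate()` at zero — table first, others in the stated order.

table();
translate([703, -407, 0]) stool();
translate([703, 763, 0]) stool();
translate([-458, 178, 0]) stool();
translate([1864, 178, 0]) stool();
translate([0, 0, 686]) open_box();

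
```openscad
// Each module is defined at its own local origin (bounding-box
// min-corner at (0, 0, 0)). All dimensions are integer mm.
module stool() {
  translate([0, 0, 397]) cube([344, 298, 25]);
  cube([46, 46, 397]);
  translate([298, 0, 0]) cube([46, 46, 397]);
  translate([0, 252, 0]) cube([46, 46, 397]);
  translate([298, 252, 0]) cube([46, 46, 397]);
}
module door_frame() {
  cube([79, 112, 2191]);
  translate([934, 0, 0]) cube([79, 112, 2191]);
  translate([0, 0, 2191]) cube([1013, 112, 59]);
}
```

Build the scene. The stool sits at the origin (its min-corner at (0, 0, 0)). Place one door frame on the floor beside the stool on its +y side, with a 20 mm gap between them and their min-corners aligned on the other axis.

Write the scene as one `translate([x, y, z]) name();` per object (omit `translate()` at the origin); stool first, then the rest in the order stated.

stool();
translate([0, 318, 0]) door_frame();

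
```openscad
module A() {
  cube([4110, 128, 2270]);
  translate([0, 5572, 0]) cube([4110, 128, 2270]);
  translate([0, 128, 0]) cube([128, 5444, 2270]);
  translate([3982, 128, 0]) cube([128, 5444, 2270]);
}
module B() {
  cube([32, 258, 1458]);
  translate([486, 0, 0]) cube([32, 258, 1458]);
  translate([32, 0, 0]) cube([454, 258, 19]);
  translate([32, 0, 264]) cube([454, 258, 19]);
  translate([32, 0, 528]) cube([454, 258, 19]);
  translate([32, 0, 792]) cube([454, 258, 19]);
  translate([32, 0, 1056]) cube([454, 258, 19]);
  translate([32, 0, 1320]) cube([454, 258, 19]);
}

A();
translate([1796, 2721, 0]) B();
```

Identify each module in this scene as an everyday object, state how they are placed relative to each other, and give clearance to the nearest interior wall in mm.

A is a house frame. B is a bookshelf. The bookshelf sits inside the house frame, centred. The clearance to the nearest interior wall is 1668 mm.

Clearances: x = 1668, y = 2593; minimum 1668 mm.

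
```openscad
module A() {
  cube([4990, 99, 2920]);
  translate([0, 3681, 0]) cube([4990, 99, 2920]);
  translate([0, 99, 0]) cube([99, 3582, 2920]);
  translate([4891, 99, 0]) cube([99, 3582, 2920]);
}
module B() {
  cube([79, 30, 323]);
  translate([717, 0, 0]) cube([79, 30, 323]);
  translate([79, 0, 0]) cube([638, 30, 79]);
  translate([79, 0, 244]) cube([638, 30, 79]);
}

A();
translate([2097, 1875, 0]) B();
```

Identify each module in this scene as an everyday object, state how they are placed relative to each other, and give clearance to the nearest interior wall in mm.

A is a house frame. B is a picture frame. The picture frame sits inside the house frame, centred. The clearance to the nearest interior wall is 1776 mm.

Clearances: x = 1998, y = 1776; minimum 1776 mm.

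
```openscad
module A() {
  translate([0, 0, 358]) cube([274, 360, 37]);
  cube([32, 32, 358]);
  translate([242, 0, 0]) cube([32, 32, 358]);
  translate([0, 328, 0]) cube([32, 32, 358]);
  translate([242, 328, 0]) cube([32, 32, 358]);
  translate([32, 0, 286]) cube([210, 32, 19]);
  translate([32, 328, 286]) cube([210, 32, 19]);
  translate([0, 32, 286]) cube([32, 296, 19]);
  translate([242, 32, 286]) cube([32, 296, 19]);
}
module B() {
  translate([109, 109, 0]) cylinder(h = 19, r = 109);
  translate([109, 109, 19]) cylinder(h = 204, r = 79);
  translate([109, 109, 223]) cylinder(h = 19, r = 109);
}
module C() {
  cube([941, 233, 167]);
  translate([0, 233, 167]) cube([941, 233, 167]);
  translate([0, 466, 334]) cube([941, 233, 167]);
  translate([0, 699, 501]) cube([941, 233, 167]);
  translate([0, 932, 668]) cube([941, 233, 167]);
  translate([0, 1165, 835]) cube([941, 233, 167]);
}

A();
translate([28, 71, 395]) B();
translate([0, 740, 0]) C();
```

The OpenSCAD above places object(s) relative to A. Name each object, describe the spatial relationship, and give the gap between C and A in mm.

A is a stool. B is a spool. C is a staircase. The spool is on top of the stool, centred. The staircase is on the floor beside the stool on its +y side. The gap between the staircase and the stool is 380 mm.

The staircase's nearest face is 380 mm from the stool's +y face.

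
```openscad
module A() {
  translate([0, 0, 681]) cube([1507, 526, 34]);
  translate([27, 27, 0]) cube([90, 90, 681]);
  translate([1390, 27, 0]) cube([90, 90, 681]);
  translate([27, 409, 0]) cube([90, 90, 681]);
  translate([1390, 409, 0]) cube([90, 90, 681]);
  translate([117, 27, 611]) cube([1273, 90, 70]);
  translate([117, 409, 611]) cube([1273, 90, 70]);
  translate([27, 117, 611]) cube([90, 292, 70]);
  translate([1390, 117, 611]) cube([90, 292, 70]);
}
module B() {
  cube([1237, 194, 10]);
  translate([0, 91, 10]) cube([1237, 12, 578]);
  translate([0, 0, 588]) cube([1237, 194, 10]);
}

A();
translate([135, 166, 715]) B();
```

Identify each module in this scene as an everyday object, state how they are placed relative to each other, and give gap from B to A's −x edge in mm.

The I-beam's min-x is at 135; the table's min-x is 0; gap = 135 mm.

A is a table. B is an I-beam. The I-beam is on top of the table, centred. The gap from the I-beam to the table's −x edge is 135 mm.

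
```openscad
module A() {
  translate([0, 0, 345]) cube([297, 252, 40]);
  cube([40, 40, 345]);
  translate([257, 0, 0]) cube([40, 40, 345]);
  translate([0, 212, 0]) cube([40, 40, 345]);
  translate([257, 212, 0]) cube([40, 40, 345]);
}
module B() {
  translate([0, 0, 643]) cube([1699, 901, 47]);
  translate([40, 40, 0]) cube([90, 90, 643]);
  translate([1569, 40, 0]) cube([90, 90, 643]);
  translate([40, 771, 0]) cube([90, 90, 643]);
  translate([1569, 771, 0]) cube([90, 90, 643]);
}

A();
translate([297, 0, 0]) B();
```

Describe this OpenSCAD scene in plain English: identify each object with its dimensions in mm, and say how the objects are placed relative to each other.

A is a four-legged stool. The seat is a 297×252×40 mm slab whose top surface is at z = 385 mm; four square legs, each 40×40 mm in cross-section, run from the floor (z = 0) to the underside of the seat, each flush with a corner of the seat.

B is a table: top 1699 mm (x) × 901 mm (y), 47 mm thick, upper face at z = 690 mm, on four 90×90 mm square legs, each inset 40 mm from the nearest pair of top edges, running from z = 0 to the bottom of the top.

The table is against the stool's +x side, with their −y faces flush.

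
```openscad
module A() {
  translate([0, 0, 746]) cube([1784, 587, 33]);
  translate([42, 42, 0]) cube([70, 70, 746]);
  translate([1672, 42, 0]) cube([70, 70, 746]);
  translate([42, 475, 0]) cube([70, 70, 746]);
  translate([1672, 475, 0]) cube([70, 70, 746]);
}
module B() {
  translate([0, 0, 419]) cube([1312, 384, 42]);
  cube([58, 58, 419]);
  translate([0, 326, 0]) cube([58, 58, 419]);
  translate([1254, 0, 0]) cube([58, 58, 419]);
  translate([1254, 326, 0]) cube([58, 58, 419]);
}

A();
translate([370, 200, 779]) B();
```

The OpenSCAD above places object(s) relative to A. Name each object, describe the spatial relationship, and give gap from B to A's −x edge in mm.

The bench's min-x is at 370; the table's min-x is 0; gap = 370 mm.

A is a table. B is a bench. The bench is on top of the table. The gap from the bench to the table's −x edge is 370 mm.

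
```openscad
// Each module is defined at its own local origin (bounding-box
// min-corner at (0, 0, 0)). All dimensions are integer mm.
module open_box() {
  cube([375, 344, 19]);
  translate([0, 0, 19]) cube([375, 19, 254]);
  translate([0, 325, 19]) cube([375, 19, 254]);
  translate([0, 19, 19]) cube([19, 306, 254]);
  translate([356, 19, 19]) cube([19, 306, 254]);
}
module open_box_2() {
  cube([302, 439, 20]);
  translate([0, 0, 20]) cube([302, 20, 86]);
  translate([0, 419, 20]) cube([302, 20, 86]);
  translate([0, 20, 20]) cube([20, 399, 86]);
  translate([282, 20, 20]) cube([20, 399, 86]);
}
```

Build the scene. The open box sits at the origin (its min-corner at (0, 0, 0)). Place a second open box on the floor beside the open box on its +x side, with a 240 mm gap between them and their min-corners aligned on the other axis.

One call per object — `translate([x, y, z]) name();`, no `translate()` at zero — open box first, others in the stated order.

open_box();
translate([615, 0, 0]) open_box_2();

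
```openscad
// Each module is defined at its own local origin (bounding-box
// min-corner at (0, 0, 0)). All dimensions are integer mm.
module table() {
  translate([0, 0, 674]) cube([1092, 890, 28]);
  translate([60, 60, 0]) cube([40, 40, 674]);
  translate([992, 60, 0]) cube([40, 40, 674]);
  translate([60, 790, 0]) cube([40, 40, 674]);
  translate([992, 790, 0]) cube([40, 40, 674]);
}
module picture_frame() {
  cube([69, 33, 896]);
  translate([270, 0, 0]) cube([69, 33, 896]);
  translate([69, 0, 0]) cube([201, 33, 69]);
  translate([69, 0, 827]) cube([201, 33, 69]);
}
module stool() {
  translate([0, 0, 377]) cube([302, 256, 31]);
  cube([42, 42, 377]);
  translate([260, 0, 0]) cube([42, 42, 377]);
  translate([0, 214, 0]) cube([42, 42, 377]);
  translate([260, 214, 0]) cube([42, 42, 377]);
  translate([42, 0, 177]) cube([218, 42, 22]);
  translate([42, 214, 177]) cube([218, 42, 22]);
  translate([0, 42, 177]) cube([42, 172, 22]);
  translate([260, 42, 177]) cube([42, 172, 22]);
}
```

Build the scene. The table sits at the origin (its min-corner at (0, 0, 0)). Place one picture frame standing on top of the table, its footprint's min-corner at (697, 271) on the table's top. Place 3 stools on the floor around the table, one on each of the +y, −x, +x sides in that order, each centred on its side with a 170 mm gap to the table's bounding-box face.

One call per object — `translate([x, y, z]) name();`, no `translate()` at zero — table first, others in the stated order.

table();
translate([697, 271, 702]) picture_frame();
translate([395, 1060, 0]) stool();
translate([-472, 317, 0]) stool();
translate([1262, 317, 0]) stool();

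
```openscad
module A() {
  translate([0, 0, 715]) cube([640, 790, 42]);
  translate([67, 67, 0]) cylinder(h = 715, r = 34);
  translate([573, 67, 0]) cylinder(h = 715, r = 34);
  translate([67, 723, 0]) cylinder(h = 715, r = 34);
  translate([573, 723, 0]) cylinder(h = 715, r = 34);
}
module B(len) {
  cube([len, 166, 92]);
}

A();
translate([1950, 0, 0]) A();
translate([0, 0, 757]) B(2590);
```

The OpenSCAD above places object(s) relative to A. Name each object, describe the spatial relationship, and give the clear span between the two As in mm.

Second table starts at x = 1950; first ends at x = 640; clear span = 1950 − 640 = 1310 mm.

A is a table. B is a beam. A beam spans the tops of two tables. The clear span between the two tables is 1310 mm.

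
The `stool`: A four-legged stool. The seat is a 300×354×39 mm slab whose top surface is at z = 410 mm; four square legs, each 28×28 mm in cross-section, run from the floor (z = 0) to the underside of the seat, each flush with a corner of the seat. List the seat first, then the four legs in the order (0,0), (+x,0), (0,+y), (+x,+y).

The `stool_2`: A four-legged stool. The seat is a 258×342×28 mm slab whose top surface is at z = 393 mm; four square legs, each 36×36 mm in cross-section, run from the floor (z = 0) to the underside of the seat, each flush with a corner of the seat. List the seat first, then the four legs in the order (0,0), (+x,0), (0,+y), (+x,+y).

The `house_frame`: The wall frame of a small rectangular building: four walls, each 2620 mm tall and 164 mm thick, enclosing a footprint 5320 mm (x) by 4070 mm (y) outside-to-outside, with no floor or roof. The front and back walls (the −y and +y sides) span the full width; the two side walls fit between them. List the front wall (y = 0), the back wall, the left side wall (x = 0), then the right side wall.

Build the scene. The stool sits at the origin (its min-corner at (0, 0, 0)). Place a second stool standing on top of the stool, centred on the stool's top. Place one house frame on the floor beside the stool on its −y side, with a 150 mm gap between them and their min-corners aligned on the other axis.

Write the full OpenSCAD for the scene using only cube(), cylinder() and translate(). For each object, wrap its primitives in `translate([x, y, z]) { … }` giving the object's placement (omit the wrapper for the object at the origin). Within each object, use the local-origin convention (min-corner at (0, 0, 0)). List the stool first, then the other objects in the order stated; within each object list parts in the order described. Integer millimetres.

translate([0, 0, 371]) cube([300, 354, 39]);
cube([28, 28, 371]);
translate([272, 0, 0]) cube([28, 28, 371]);
translate([0, 326, 0]) cube([28, 28, 371]);
translate([272, 326, 0]) cube([28, 28, 371]);
translate([21, 6, 410]) {
  translate([0, 0, 365]) cube([258, 342, 28]);
  cube([36, 36, 365]);
  translate([222, 0, 0]) cube([36, 36, 365]);
  translate([0, 306, 0]) cube([36, 36, 365]);
  translate([222, 306, 0]) cube([36, 36, 365]);
}
translate([0, -4220, 0]) {
  cube([5320, 164, 2620]);
  translate([0, 3906, 0]) cube([5320, 164, 2620]);
  translate([0, 164, 0]) cube([164, 3742, 2620]);
  translate([5156, 164, 0]) cube([164, 3742, 2620]);
}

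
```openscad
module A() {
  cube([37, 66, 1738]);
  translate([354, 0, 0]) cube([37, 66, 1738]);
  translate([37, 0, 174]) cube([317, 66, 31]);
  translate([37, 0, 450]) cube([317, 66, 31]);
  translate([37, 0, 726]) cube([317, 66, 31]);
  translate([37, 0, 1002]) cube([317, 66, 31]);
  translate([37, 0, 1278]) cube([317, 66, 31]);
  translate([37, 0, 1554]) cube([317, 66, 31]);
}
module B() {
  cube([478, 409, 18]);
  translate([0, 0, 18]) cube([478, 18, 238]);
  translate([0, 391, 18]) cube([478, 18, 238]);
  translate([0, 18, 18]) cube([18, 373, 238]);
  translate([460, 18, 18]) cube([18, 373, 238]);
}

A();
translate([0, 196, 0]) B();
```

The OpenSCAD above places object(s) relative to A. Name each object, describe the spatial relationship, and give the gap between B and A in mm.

A is a ladder. B is an open box. The open box is on the floor beside the ladder on its +y side. The gap between the open box and the ladder is 130 mm.

The open box's nearest face is 130 mm from the ladder's +y face.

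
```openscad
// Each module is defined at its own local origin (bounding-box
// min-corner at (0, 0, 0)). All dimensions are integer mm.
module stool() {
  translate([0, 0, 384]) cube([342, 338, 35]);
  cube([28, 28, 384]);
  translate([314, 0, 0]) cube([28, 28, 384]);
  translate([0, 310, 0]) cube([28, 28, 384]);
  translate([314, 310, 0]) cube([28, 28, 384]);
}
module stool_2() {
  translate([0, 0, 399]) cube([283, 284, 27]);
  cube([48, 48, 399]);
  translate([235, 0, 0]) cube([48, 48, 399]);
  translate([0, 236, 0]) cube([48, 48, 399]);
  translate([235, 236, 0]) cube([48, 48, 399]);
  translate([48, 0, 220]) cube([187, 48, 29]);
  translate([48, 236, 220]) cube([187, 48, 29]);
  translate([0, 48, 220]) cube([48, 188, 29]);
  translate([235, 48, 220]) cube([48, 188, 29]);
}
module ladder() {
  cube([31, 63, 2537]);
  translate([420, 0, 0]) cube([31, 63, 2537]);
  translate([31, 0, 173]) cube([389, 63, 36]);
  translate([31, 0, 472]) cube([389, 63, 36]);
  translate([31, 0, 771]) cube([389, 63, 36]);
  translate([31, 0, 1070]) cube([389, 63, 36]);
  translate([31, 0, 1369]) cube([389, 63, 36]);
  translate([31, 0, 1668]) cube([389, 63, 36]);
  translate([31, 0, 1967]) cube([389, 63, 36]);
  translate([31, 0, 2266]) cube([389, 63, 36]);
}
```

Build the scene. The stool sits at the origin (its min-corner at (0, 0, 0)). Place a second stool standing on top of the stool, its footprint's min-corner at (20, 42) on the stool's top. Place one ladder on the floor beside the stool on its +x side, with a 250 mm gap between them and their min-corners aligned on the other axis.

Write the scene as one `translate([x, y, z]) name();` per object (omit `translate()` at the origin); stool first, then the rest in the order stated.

stool();
translate([20, 42, 419]) stool_2();
translate([592, 0, 0]) ladder();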